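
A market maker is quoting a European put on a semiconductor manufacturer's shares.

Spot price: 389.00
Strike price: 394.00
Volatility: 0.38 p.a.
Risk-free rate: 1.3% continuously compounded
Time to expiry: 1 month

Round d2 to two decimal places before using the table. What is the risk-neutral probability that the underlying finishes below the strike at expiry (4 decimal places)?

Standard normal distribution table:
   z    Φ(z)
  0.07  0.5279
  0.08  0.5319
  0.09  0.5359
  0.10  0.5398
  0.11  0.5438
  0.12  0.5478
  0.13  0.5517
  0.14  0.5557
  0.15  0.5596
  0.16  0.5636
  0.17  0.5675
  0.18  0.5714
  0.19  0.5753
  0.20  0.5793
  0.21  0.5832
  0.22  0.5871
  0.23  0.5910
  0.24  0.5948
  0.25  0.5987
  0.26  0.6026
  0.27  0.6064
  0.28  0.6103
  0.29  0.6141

0.5636

σ√T = 0.38 × 0.2887 = 0.1097
d₁ = [ln(389/394) + (0.013 + 0.38²/2)·0.08333] / 0.1097 = [-0.0128 + 0.0071] / 0.1097 = -0.0517 → -0.05
d₂ = d₁ − σ√T = -0.0517 − 0.1097 = -0.1614 → -0.16
Risk-neutral Pr[S_T < K] = N(−d₂) = N(0.16) = 0.5636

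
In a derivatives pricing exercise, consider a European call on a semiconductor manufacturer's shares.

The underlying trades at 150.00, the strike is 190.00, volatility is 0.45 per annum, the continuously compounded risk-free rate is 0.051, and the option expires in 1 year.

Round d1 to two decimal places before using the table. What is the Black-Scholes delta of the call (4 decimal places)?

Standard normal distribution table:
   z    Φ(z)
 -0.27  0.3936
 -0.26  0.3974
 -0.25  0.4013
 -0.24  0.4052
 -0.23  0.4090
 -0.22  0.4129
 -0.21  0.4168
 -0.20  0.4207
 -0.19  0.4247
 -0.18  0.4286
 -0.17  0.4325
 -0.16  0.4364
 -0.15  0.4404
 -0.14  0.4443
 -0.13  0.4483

0.4247

T = 1;  σ√T = 0.4500
d₁ = [ln(150/190) + (0.051 + 0.45²/2)·1] / 0.4500 = [-0.2364 + 0.1522] / 0.4500 = -0.1870 ⇒ -0.19
N(d₁) = N(-0.19) = 0.4247
Δ_call = N(d₁) = 0.4247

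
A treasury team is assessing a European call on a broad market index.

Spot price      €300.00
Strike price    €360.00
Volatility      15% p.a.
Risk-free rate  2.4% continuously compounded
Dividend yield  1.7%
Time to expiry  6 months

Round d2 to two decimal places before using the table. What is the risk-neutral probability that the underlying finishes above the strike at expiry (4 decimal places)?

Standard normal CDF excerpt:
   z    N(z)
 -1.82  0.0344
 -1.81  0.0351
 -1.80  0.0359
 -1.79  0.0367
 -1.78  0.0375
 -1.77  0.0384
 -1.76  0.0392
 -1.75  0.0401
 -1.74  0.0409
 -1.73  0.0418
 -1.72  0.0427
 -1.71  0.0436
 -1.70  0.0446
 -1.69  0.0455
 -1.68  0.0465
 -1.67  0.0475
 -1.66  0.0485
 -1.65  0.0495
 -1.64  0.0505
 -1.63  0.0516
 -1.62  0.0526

σ√T = 0.15·√0.5 = 0.1061
d₁ = [ln(300/360) + (0.024 − 0.017 + 0.15²/2)·0.5] / 0.1061 = [-0.1823 + 0.0091] / 0.1061 = -1.6329 which rounds to -1.63
d₂ = d₁ − σ√T = -1.6329 − 0.1061 = -1.7390 which rounds to -1.74
Pr(exercise) under Q = N(d₂) = 0.0409

0.0409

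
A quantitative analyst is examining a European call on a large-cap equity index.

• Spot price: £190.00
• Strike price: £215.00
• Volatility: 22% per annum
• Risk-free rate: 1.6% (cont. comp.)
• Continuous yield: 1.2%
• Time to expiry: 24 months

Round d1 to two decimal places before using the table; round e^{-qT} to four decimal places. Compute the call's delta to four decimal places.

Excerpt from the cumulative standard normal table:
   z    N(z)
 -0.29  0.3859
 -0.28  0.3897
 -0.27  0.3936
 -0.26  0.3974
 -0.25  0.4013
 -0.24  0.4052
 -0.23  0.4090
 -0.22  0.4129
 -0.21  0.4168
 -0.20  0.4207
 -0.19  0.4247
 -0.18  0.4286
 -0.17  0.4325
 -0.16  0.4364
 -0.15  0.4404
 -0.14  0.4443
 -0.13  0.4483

0.4031

σ√T = 0.22·√2 = 0.3111
d₁ = [ln(190/215) + (0.016 − 0.012 + 0.22²/2)·2] / 0.3111 = [-0.1236 + 0.0564] / 0.3111 = -0.2160 which rounds to -0.22
N(d₁) = N(-0.22) = 0.4129
Δ_call = e^(−qT)·N(d₁) = 0.9763·0.4129 = 0.4031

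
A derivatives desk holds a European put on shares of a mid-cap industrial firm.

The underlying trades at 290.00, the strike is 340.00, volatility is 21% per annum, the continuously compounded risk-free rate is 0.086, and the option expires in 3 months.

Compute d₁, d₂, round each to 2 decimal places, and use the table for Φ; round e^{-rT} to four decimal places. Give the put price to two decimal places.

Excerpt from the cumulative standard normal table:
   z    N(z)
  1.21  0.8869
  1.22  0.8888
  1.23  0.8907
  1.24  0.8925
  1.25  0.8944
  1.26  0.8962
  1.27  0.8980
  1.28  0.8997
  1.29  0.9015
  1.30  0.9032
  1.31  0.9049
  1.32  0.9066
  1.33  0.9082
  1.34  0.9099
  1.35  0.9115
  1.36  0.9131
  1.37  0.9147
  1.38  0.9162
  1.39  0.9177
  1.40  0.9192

T = 0.25;  σ√T = 0.1050
ln(S/K) + (r + σ²/2)T = ln(290/340) + (0.086 + 0.21²/2)·0.25 = -0.1591 + 0.0270 = -0.1321
d₁ = -0.1321 / 0.1050 = -1.2576 → -1.26
d₂ = d₁ − σ√T = -1.2576 − 0.1050 = -1.3626 → -1.36
e^(−rT) = e^(−0.086·0.25) = 0.9787
P = 340·0.9787·N(1.36) − 290·N(1.26) = 340·0.9787·0.9131 − 290·0.8962 = 303.8413 − 259.8980 = 43.9433

43.94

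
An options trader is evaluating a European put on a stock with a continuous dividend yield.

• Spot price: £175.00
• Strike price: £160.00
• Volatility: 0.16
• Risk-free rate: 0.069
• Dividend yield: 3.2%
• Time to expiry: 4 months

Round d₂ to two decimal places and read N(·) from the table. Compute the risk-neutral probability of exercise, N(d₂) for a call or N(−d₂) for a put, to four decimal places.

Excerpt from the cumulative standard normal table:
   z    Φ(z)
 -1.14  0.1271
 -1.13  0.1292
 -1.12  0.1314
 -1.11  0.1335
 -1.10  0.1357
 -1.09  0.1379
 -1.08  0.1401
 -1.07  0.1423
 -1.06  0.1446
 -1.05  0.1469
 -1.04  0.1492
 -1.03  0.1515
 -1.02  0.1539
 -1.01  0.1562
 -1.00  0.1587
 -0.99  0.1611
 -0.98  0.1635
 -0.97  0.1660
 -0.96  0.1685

T = 0.3333;  σ√T = 0.0924
d₁ = [ln(175/160) + (0.069 − 0.032 + 0.16²/2)·0.3333] / 0.0924 = [0.0896 + 0.0166] / 0.0924 = 1.1498 ≈ 1.15
d₂ = d₁ − σ√T = 1.1498 − 0.0924 = 1.0574 ≈ 1.06
Pr(exercise) under Q = N(−d₂) = N(-1.06) = 0.1446

0.1446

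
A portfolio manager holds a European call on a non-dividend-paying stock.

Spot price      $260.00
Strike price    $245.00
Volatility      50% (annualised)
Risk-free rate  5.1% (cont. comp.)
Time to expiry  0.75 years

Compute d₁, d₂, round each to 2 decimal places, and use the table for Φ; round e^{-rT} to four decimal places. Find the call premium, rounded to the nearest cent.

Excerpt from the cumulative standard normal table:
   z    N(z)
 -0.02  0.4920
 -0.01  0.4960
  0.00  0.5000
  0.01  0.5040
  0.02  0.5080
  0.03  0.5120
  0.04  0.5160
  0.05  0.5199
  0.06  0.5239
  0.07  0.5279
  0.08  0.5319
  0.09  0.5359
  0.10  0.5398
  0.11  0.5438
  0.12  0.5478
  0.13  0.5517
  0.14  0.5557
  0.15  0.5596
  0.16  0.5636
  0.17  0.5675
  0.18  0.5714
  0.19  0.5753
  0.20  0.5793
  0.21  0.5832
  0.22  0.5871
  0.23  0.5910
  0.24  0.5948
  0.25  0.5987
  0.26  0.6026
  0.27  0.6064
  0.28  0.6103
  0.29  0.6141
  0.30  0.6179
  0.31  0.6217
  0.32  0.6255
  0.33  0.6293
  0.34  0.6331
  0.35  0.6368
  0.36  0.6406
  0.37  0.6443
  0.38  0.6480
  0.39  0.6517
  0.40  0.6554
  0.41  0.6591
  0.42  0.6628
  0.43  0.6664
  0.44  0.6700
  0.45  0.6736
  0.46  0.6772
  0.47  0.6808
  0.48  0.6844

$55.35

σ√T = 0.5·√0.75 = 0.4330
d₁ = [ln(260/245) + (0.051 + 0.5²/2)·0.75] / 0.4330 = [0.0594 + 0.1320] / 0.4330 = 0.4421 ≈ 0.44
d₂ = d₁ − σ√T = 0.4421 − 0.4330 = 0.0091 ≈ 0.01
e^(−rT) = e^(−0.051·0.75) = 0.9625
C = 260·N(0.44) − 245·0.9625·N(0.01) = 260·0.6700 − 245·0.9625·0.5040 = 174.2000 − 118.8495 = 55.3505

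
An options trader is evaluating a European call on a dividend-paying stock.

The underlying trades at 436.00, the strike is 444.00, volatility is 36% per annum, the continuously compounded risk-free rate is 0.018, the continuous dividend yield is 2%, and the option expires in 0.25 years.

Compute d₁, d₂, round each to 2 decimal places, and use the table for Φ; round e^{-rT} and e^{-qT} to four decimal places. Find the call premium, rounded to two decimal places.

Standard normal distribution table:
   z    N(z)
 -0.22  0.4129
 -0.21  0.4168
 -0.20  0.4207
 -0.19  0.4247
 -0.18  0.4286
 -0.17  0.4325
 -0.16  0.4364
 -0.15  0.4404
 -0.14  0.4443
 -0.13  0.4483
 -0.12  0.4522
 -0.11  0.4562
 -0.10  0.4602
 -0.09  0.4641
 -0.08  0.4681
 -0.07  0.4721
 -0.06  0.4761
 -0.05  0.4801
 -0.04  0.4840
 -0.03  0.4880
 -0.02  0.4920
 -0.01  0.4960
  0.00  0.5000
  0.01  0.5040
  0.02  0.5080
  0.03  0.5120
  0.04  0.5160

σ√T = 0.36 × 0.5000 = 0.1800
d₁ = [ln(436/444) + (0.018 − 0.02 + 0.36²/2)·0.25] / 0.1800 = [-0.0182 + 0.0157] / 0.1800 = -0.0138 ≈ -0.01
d₂ = d₁ − σ√T = -0.0138 − 0.1800 = -0.1938 ≈ -0.19
e^(−qT) = e^(−0.02·0.25) = 0.9950;  e^(−rT) = e^(−0.018·0.25) = 0.9955
N(d₁) = N(-0.01) = 0.4960;  N(d₂) = N(-0.19) = 0.4247
C = 436·0.9950·0.4960 − 444·0.9955·0.4247 = 215.1747 − 187.7182 = 27.4565

27.46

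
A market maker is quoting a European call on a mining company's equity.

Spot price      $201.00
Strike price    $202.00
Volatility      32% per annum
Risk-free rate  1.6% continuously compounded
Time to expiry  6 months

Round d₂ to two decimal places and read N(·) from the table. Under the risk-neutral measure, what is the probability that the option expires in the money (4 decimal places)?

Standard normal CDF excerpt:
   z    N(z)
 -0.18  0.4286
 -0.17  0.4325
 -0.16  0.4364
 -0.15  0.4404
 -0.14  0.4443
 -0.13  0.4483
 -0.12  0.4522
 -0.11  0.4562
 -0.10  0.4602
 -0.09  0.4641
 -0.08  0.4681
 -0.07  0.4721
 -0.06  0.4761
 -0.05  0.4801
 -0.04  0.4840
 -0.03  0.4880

σ√T = 0.32·√0.5 = 0.2263
d₁ = [ln(201/202) + (0.016 + ½·0.32²)·0.5] / (σ√T) = (-0.0050 + 0.0336) / 0.2263 = 0.1266 ⇒ 0.13
d₂ = 0.1266 − 0.2263 = -0.0997 ⇒ -0.10
Pr(exercise) under Q = N(d₂) = 0.4602

0.4602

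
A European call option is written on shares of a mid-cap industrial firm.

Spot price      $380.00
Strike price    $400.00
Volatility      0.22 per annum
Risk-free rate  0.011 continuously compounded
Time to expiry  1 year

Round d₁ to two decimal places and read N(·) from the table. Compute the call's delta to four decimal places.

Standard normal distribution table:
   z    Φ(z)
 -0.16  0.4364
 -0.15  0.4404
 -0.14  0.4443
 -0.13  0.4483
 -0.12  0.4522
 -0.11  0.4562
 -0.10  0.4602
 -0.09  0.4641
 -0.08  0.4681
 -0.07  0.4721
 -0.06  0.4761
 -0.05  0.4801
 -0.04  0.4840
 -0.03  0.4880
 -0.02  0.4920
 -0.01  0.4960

0.4721

σ√T = 0.22·√1 = 0.2200
ln(S/K) + (r + σ²/2)T = ln(380/400) + (0.011 + 0.22²/2)·1 = -0.0513 + 0.0352 = -0.0161
d₁ = -0.0161 / 0.2200 = -0.0732 ⇒ -0.07
N(d₁) = N(-0.07) = 0.4721
Δ_call = N(d₁) = 0.4721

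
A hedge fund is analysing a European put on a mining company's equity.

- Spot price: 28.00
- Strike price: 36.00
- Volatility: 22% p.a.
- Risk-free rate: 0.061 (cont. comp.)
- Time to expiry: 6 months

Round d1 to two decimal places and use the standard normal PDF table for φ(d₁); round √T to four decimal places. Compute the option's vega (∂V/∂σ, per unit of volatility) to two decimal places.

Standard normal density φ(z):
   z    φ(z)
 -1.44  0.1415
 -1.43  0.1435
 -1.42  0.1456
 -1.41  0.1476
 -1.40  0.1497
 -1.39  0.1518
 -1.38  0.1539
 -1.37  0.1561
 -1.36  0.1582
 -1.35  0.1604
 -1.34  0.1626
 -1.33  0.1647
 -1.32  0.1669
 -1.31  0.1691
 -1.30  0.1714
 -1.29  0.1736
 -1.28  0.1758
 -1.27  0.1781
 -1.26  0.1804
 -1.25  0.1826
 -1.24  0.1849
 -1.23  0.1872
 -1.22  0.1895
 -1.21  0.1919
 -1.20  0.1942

3.22

T = 0.5;  σ√T = 0.1556
d₁ = [ln(28/36) + (0.061 + ½·0.22²)·0.5] / (σ√T) = (-0.2513 + 0.0426) / 0.1556 = -1.3417 ⇒ -1.34
√T = √0.5 = 0.7071
φ(d₁) = φ(-1.34) = 0.1626
vega = S·φ(d₁)·√T = 28·0.1626·0.7071 = 3.2193
(Vega is the same for a European call and put with the same parameters.)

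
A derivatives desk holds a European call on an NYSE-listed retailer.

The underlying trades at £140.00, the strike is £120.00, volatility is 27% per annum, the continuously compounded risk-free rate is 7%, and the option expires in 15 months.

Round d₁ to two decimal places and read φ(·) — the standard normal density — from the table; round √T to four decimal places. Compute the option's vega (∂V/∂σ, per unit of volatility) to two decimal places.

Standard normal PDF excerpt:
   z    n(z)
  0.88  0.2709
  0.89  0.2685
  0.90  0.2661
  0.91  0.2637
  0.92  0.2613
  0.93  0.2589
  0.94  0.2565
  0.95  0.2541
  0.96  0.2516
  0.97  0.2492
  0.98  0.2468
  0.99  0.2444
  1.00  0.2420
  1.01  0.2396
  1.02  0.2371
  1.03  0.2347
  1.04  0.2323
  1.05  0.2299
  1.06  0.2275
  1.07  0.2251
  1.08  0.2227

39.77

σ√T = 0.27 × 1.1180 = 0.3019
ln(S/K) + (r + σ²/2)T = ln(140/120) + (0.07 + 0.27²/2)·1.25 = 0.1542 + 0.1331 = 0.2872
d₁ = 0.2872 / 0.3019 = 0.9514 ⇒ 0.95
√T = √1.25 = 1.1180
φ(d₁) = φ(0.95) = 0.2541
vega = S·φ(d₁)·√T = 140·0.2541·1.1180 = 39.7717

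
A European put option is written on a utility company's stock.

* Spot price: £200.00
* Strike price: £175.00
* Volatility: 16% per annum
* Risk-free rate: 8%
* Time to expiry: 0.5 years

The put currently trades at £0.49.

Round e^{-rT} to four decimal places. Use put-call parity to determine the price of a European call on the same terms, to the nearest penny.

£32.35

exp(−rT) = exp(−0.08·0.5) = 0.9608
Put-call parity: C − P = S − K·e^(−rT) = 200 − 175·0.9608 = 200 − 168.1400 = 31.8600
C = P + (C − P) = 0.49 + (31.8600) = 32.3500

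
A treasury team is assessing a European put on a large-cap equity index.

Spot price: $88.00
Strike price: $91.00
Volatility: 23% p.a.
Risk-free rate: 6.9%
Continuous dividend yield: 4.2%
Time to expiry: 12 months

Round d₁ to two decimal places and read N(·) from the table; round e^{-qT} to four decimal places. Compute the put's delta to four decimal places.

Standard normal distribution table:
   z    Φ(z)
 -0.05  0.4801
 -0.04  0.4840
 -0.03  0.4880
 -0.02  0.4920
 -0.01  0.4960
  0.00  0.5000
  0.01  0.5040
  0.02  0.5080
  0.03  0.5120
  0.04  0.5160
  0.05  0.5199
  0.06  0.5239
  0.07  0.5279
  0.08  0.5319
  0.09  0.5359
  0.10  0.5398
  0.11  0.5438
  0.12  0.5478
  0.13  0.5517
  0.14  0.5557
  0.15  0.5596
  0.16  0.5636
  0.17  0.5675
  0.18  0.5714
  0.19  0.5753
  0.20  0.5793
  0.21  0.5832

T = 1;  σ√T = 0.2300
ln(S/K) + (r − q + σ²/2)T = ln(88/91) + (0.069 − 0.042 + 0.23²/2)·1 = -0.0335 + 0.0535 = 0.0199
d₁ = 0.0199 / 0.2300 = 0.0866 ⇒ 0.09
N(d₁) = N(0.09) = 0.5359
Δ_put = e^(−qT)·(N(d₁) − 1) = 0.9589·(0.5359 − 1) = -0.4450

-0.4450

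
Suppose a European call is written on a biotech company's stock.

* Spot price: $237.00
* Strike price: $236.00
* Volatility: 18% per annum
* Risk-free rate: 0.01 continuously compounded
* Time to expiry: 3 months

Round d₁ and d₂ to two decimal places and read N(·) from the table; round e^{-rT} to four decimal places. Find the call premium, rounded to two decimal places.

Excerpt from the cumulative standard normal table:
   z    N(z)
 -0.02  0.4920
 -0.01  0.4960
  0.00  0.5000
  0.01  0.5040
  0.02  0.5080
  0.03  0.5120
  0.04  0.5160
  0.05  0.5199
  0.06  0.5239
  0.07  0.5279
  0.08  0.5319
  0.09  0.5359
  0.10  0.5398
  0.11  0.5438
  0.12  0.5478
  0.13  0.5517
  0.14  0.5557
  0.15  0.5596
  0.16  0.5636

$9.30

T = 0.25;  σ√T = 0.0900
d₁ = [ln(237/236) + (0.01 + 0.18²/2)·0.25] / 0.0900 = [0.0042 + 0.0066] / 0.0900 = 0.1198 ≈ 0.12
d₂ = d₁ − σ√T = 0.1198 − 0.0900 = 0.0298 ≈ 0.03
exp(−rT) = exp(−0.01·0.25) = 0.9975
C = 237·N(0.12) − 236·0.9975·N(0.03) = 237·0.5478 − 236·0.9975·0.5120 = 129.8286 − 120.5299 = 9.2987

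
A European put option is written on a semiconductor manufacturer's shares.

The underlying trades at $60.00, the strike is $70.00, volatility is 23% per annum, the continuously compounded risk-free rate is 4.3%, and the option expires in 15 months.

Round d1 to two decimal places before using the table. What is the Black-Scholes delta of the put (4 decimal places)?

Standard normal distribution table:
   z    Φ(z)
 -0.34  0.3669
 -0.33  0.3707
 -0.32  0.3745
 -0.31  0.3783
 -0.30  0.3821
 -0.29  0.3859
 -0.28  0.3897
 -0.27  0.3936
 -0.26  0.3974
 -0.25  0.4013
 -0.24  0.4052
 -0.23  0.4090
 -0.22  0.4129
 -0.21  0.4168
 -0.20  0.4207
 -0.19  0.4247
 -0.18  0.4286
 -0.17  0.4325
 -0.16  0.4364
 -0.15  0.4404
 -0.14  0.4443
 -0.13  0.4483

-0.6026

T = 1.25;  σ√T = 0.2571
d₁ = [ln(60/70) + (0.043 + 0.23²/2)·1.25] / 0.2571 = [-0.1542 + 0.0868] / 0.2571 = -0.2619 which rounds to -0.26
N(d₁) = N(-0.26) = 0.3974
Δ_put = N(d₁) − 1 = 0.3974 − 1 = -0.6026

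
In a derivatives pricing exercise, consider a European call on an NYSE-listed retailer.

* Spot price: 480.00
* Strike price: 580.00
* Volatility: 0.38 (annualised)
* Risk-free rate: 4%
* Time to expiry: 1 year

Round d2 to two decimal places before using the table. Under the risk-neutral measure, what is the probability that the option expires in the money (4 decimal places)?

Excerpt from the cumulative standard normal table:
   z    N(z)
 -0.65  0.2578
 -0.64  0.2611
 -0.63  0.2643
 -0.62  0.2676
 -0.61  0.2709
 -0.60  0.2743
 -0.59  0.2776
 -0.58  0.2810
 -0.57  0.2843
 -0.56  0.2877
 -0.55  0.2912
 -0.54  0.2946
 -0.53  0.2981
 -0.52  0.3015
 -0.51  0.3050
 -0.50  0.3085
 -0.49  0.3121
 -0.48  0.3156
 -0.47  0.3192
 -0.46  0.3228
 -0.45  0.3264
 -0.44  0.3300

T = 1;  σ√T = 0.3800
ln(S/K) + (r + σ²/2)T = ln(480/580) + (0.04 + 0.38²/2)·1 = -0.1892 + 0.1122 = -0.0770
d₁ = -0.0770 / 0.3800 = -0.2027 → -0.20
d₂ = d₁ − σ√T = -0.2027 − 0.3800 = -0.5827 → -0.58
Risk-neutral Pr[S_T > K] = N(d₂) = N(-0.58) = 0.2810

0.2810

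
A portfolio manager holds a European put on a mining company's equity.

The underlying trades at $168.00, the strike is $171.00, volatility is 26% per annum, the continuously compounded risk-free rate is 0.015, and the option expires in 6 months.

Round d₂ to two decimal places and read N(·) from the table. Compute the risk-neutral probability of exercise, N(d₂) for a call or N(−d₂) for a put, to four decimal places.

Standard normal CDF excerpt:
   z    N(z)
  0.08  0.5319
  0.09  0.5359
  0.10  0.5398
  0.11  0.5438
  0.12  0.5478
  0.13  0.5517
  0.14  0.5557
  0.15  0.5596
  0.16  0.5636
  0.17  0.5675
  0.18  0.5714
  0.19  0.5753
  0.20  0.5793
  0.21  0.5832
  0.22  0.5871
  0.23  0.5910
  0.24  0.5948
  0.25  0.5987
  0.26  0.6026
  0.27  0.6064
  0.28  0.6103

0.5596

σ√T = 0.26·√0.5 = 0.1838
d₁ = [ln(168/171) + (0.015 + 0.26²/2)·0.5] / 0.1838 = [-0.0177 + 0.0244] / 0.1838 = 0.0364 ⇒ 0.04
d₂ = d₁ − σ√T = 0.0364 − 0.1838 = -0.1474 ⇒ -0.15
Risk-neutral Pr[S_T < K] = N(−d₂) = N(0.15) = 0.5596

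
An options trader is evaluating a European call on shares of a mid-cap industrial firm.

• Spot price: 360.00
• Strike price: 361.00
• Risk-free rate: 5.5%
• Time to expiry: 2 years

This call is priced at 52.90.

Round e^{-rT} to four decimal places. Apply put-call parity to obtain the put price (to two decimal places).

16.28

exp(−rT) = exp(−0.055·2) = 0.8958
Put-call parity: C − P = S − K·e^(−rT) = 360 − 361·0.8958 = 360 − 323.3838 = 36.6162
P = C − (C − P) = 52.90 − (36.6162) = 16.2838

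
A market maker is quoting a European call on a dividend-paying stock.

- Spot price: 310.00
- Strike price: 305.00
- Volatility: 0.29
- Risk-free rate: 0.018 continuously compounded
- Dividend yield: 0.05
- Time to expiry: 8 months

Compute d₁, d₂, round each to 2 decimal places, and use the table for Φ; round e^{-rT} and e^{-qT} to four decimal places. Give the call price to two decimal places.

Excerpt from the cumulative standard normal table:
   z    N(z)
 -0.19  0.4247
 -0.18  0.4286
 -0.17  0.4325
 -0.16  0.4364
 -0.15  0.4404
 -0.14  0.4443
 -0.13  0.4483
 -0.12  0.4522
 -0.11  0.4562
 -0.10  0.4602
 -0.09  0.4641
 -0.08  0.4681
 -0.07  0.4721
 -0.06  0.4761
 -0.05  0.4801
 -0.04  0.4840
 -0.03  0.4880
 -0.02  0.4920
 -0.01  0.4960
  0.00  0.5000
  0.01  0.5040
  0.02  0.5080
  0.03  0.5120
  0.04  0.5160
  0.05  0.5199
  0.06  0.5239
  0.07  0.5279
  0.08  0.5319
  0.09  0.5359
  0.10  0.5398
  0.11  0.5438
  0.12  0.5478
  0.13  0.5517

27.95

σ√T = 0.29 × 0.8165 = 0.2368
d₁ = [ln(310/305) + (0.018 − 0.05 + ½·0.29²)·0.6667] / (σ√T) = (0.0163 + 0.0067) / 0.2368 = 0.0970 which rounds to 0.10
d₂ = 0.0970 − 0.2368 = -0.1398 which rounds to -0.14
e^(−qT) = e^(−0.05·0.6667) = 0.9672;  e^(−rT) = e^(−0.018·0.6667) = 0.9881
N(d₁) = N(0.10) = 0.5398;  N(d₂) = N(-0.14) = 0.4443
C = 310·0.9672·0.5398 − 305·0.9881·0.4443 = 161.8493 − 133.8989 = 27.9504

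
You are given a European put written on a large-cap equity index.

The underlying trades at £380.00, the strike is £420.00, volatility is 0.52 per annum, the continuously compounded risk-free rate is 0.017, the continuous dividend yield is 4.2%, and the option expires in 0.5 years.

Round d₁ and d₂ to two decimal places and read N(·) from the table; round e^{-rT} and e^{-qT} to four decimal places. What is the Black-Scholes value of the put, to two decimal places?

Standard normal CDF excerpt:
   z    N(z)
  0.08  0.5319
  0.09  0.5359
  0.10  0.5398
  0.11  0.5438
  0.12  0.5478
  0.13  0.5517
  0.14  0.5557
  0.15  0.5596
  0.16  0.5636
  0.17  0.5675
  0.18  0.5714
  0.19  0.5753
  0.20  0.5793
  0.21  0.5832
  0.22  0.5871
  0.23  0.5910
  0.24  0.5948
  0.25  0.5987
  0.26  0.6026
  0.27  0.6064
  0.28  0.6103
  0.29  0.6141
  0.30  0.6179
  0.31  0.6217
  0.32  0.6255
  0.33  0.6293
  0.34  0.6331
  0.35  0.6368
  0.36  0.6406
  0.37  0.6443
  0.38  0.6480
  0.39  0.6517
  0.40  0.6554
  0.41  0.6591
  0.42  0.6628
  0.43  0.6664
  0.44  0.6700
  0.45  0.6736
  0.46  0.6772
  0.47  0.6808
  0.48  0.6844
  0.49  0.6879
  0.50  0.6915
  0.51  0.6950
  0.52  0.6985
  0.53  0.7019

σ√T = 0.52·√0.5 = 0.3677
ln(S/K) + (r − q + σ²/2)T = ln(380/420) + (0.017 − 0.042 + 0.52²/2)·0.5 = -0.1001 + 0.0551 = -0.0450
d₁ = -0.0450 / 0.3677 = -0.1223 ⇒ -0.12
d₂ = d₁ − σ√T = -0.1223 − 0.3677 = -0.4900 ⇒ -0.49
exp(−qT) = exp(−0.042·0.5) = 0.9792;  exp(−rT) = exp(−0.017·0.5) = 0.9915
P = 420·0.9915·N(0.49) − 380·0.9792·N(0.12) = 420·0.9915·0.6879 − 380·0.9792·0.5478 = 286.4622 − 203.8342 = 82.6280

£82.63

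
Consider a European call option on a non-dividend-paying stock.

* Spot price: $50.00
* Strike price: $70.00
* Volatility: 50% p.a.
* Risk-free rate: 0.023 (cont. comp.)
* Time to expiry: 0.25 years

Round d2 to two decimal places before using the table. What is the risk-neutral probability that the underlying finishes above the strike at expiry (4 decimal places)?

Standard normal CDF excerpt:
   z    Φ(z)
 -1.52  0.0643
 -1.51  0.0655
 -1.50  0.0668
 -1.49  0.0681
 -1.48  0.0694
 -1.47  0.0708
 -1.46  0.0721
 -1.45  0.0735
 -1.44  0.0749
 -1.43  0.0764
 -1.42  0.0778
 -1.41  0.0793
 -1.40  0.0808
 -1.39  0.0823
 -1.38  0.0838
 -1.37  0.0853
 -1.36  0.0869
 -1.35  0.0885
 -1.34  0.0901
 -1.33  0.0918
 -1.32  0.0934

0.0735

σ√T = 0.5·√0.25 = 0.2500
d₁ = [ln(50/70) + (0.023 + 0.5²/2)·0.25] / 0.2500 = [-0.3365 + 0.0370] / 0.2500 = -1.1979 which rounds to -1.20
d₂ = d₁ − σ√T = -1.1979 − 0.2500 = -1.4479 which rounds to -1.45
Risk-neutral Pr[S_T > K] = N(d₂) = N(-1.45) = 0.0735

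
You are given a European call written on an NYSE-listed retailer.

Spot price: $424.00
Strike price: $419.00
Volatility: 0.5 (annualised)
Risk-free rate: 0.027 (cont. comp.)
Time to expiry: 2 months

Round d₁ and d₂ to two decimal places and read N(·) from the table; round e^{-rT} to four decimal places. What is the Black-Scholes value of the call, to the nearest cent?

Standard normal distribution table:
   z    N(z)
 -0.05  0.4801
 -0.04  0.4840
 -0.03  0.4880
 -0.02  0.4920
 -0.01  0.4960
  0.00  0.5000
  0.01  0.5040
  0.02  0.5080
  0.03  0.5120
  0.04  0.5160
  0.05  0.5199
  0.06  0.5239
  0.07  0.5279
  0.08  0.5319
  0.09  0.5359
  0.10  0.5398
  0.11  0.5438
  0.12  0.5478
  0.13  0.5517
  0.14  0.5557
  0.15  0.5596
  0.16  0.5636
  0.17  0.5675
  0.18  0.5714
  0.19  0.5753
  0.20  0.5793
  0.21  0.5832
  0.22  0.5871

$37.05

T = 0.1667;  σ√T = 0.2041
d₁ = [ln(424/419) + (0.027 + 0.5²/2)·0.1667] / 0.2041 = [0.0119 + 0.0253] / 0.2041 = 0.1822 → 0.18
d₂ = d₁ − σ√T = 0.1822 − 0.2041 = -0.0219 → -0.02
exp(−rT) = exp(−0.027·0.1667) = 0.9955
N(d₁) = N(0.18) = 0.5714;  N(d₂) = N(-0.02) = 0.4920
C = 424·0.5714 − 419·0.9955·0.4920 = 242.2736 − 205.2203 = 37.0533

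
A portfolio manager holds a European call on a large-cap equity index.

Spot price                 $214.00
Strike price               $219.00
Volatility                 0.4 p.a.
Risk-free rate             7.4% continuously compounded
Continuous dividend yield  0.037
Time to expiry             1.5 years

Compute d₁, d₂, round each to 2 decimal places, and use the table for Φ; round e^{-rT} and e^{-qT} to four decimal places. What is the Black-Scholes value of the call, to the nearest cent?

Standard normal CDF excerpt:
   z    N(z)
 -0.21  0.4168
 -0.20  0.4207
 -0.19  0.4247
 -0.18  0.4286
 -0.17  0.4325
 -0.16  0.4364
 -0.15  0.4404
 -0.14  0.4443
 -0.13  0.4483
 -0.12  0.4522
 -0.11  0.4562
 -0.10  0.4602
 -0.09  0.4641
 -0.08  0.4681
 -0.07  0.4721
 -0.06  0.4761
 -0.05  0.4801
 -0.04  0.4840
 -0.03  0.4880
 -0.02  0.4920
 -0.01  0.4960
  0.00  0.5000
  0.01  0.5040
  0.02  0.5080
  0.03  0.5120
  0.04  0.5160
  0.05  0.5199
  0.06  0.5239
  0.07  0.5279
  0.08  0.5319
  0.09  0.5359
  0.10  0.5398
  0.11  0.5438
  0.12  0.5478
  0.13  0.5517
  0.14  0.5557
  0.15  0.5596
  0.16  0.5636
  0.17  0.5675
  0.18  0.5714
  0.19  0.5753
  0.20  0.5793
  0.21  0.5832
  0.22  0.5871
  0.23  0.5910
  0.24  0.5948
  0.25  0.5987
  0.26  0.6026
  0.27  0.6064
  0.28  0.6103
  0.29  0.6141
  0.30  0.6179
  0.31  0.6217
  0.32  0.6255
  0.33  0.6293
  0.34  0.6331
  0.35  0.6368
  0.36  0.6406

$41.86

T = 1.5;  σ√T = 0.4899
d₁ = [ln(214/219) + (0.074 − 0.037 + ½·0.4²)·1.5] / (σ√T) = (-0.0231 + 0.1755) / 0.4899 = 0.3111 which rounds to 0.31
d₂ = 0.3111 − 0.4899 = -0.1788 which rounds to -0.18
e^(−qT) = e^(−0.037·1.5) = 0.9460;  e^(−rT) = e^(−0.074·1.5) = 0.8949
C = 214·0.9460·N(0.31) − 219·0.8949·N(-0.18) = 214·0.9460·0.6217 − 219·0.8949·0.4286 = 125.8594 − 83.9984 = 41.8611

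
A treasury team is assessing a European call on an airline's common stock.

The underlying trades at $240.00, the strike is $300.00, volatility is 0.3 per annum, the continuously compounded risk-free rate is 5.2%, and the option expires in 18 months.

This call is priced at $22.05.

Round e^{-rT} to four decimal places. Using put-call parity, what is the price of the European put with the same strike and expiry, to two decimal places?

$59.55

e^(−rT) = e^(−0.052·1.5) = 0.9250
Put-call parity: C − P = S − K·e^(−rT) = 240 − 300·0.9250 = 240 − 277.5000 = -37.5000
P = C − (C − P) = 22.05 − (-37.5000) = 59.5500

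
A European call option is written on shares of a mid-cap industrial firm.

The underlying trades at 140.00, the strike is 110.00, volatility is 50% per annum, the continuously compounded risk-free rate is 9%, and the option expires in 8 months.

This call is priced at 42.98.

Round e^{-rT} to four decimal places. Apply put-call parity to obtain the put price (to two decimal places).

e^(−rT) = e^(−0.09·0.6667) = 0.9418
Put-call parity: C − P = S − K·e^(−rT) = 140 − 110·0.9418 = 140 − 103.5980 = 36.4020
P = C − (C − P) = 42.98 − (36.4020) = 6.5780

6.58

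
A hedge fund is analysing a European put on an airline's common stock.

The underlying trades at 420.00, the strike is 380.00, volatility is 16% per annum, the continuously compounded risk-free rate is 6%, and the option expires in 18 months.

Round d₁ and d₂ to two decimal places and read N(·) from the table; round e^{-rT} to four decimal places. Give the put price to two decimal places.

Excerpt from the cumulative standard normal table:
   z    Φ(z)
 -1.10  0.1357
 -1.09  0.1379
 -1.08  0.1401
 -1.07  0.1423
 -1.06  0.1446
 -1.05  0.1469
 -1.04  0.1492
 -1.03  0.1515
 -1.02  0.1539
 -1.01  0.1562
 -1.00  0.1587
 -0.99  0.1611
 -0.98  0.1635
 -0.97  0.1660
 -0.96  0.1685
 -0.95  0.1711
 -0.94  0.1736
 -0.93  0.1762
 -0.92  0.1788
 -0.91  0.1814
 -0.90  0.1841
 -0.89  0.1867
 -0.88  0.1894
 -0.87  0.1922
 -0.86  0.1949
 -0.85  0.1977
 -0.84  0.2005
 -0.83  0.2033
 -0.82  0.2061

6.98

T = 1.5;  σ√T = 0.1960
d₁ = [ln(420/380) + (0.06 + ½·0.16²)·1.5] / (σ√T) = (0.1001 + 0.1092) / 0.1960 = 1.0680 ⇒ 1.07
d₂ = 1.0680 − 0.1960 = 0.8720 ⇒ 0.87
exp(−rT) = exp(−0.06·1.5) = 0.9139
N(−d₂) = N(-0.87) = 0.1922;  N(−d₁) = N(-1.07) = 0.1423
P = 380·0.9139·0.1922 − 420·0.1423 = 66.7476 − 59.7660 = 6.9816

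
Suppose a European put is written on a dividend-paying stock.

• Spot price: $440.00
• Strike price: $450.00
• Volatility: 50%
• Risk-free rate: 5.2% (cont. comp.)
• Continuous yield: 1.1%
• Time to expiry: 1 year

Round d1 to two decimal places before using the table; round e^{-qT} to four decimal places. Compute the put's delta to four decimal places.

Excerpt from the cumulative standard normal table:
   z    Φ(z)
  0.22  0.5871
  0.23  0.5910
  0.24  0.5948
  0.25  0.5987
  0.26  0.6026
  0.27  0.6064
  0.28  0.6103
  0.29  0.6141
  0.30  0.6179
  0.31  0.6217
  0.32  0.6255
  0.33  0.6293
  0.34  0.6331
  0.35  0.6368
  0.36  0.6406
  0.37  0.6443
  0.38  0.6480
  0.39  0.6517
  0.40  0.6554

-0.3817

σ√T = 0.5 × 1.0000 = 0.5000
d₁ = [ln(440/450) + (0.052 − 0.011 + ½·0.5²)·1] / (σ√T) = (-0.0225 + 0.1660) / 0.5000 = 0.2871 → 0.29
N(d₁) = N(0.29) = 0.6141
Δ_put = exp(−qT)·(N(d₁) − 1) = 0.9891·(0.6141 − 1) = -0.3817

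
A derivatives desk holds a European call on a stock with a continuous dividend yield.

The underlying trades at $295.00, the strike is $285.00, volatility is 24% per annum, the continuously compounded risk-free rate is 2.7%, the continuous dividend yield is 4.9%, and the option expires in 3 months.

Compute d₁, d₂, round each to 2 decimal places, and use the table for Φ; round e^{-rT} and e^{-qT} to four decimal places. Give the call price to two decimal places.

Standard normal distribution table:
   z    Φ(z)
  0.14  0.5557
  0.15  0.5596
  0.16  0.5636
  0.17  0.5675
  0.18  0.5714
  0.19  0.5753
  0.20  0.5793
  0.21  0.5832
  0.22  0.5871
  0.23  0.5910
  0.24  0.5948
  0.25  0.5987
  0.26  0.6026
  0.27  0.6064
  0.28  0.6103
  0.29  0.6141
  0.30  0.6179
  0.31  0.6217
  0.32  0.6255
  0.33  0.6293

σ√T = 0.24·√0.25 = 0.1200
d₁ = [ln(295/285) + (0.027 − 0.049 + ½·0.24²)·0.25] / (σ√T) = (0.0345 + 0.0017) / 0.1200 = 0.3016 which rounds to 0.30
d₂ = 0.3016 − 0.1200 = 0.1816 which rounds to 0.18
e^(−qT) = e^(−0.049·0.25) = 0.9878;  e^(−rT) = e^(−0.027·0.25) = 0.9933
C = 295·0.9878·N(0.30) − 285·0.9933·N(0.18) = 295·0.9878·0.6179 − 285·0.9933·0.5714 = 180.0567 − 161.7579 = 18.2988

$18.30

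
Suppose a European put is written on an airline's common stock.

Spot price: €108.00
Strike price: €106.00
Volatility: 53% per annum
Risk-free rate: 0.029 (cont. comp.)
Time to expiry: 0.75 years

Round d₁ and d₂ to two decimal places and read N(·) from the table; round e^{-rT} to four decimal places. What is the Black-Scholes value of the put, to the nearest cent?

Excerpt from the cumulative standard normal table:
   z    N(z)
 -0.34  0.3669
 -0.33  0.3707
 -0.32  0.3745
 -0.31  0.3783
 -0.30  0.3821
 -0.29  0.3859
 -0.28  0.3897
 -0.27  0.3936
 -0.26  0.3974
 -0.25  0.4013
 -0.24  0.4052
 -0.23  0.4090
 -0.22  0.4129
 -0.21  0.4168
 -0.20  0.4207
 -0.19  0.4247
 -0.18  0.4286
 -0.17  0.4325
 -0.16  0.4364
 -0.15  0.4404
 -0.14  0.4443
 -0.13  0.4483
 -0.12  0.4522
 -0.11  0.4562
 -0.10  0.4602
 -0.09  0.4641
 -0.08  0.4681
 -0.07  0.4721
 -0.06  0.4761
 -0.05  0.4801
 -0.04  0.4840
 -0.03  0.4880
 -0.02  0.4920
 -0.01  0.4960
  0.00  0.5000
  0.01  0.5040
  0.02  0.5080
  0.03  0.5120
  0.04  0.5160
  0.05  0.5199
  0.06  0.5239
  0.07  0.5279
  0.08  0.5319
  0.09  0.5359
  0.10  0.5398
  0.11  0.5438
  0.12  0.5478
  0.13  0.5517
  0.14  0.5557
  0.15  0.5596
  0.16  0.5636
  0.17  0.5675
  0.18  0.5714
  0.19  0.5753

σ√T = 0.53 × 0.8660 = 0.4590
d₁ = [ln(108/106) + (0.029 + 0.53²/2)·0.75] / 0.4590 = [0.0187 + 0.1271] / 0.4590 = 0.3176 which rounds to 0.32
d₂ = d₁ − σ√T = 0.3176 − 0.4590 = -0.1414 which rounds to -0.14
exp(−rT) = exp(−0.029·0.75) = 0.9785
P = 106·0.9785·N(0.14) − 108·N(-0.32) = 106·0.9785·0.5557 − 108·0.3745 = 57.6378 − 40.4460 = 17.1918

€17.19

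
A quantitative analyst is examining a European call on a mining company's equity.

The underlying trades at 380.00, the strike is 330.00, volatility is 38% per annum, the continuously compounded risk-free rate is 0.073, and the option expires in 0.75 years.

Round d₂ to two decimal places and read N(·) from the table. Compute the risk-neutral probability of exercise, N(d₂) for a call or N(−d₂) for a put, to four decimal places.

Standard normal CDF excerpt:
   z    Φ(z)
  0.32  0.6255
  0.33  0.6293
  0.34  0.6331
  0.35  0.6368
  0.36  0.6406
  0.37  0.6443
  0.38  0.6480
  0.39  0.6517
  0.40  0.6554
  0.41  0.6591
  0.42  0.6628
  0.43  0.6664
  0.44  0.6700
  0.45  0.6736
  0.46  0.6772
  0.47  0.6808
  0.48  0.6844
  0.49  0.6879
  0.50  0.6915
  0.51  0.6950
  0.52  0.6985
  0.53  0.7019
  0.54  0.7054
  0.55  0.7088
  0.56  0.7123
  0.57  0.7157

0.6664

T = 0.75;  σ√T = 0.3291
d₁ = [ln(380/330) + (0.073 + 0.38²/2)·0.75] / 0.3291 = [0.1411 + 0.1089] / 0.3291 = 0.7596 ⇒ 0.76
d₂ = d₁ − σ√T = 0.7596 − 0.3291 = 0.4305 ⇒ 0.43
Risk-neutral Pr[S_T > K] = N(d₂) = N(0.43) = 0.6664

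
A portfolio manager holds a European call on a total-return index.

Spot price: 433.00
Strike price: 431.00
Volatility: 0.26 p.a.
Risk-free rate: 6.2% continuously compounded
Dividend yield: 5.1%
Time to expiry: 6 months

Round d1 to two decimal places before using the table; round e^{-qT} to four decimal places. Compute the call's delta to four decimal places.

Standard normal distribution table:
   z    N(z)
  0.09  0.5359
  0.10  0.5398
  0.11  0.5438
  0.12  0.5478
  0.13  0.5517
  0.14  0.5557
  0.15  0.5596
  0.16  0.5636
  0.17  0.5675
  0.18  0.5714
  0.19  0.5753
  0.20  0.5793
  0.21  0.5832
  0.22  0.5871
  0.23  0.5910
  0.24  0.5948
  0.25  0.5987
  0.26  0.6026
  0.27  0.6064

0.5455

T = 0.5;  σ√T = 0.1838
d₁ = [ln(433/431) + (0.062 − 0.051 + 0.26²/2)·0.5] / 0.1838 = [0.0046 + 0.0224] / 0.1838 = 0.1470 → 0.15
N(d₁) = N(0.15) = 0.5596
Δ_call = e^(−qT)·N(d₁) = 0.9748·0.5596 = 0.5455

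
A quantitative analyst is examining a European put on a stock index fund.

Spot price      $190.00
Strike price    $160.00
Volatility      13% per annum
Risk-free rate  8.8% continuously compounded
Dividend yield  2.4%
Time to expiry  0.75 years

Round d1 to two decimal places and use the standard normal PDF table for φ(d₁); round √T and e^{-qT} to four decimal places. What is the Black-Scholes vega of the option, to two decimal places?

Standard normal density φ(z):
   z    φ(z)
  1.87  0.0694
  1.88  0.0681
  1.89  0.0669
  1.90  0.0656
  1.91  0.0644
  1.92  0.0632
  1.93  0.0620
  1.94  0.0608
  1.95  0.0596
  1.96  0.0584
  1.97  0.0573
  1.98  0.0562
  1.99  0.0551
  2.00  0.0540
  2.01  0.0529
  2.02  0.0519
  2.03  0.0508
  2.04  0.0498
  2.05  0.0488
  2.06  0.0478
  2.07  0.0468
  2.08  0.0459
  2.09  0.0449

T = 0.75;  σ√T = 0.1126
d₁ = [ln(190/160) + (0.088 − 0.024 + 0.13²/2)·0.75] / 0.1126 = [0.1719 + 0.0543] / 0.1126 = 2.0091 which rounds to 2.01
√T = √0.75 = 0.8660
φ(d₁) = φ(2.01) = 0.0529
exp(−qT) = exp(−0.024·0.75) = 0.9822
vega = S·exp(−qT)·φ(d₁)·√T = 190·0.9822·0.0529·0.8660 = 8.5492

8.55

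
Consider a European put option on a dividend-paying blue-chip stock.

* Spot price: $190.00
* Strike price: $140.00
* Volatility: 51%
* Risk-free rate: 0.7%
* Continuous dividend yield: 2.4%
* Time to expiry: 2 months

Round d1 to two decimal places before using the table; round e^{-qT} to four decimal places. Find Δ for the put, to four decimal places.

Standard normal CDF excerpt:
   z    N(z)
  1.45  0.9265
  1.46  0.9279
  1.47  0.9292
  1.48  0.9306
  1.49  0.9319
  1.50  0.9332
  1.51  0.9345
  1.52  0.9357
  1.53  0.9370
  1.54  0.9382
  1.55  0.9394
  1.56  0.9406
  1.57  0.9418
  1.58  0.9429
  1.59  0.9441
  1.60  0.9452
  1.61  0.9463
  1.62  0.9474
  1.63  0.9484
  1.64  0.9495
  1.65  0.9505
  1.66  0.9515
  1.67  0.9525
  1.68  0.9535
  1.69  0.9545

σ√T = 0.51 × 0.4082 = 0.2082
ln(S/K) + (r − q + σ²/2)T = ln(190/140) + (0.007 − 0.024 + 0.51²/2)·0.1667 = 0.3054 + 0.0188 = 0.3242
d₁ = 0.3242 / 0.2082 = 1.5572 which rounds to 1.56
N(d₁) = N(1.56) = 0.9406
Δ_put = e^(−qT)·(N(d₁) − 1) = 0.9960·(0.9406 − 1) = -0.0592

-0.0592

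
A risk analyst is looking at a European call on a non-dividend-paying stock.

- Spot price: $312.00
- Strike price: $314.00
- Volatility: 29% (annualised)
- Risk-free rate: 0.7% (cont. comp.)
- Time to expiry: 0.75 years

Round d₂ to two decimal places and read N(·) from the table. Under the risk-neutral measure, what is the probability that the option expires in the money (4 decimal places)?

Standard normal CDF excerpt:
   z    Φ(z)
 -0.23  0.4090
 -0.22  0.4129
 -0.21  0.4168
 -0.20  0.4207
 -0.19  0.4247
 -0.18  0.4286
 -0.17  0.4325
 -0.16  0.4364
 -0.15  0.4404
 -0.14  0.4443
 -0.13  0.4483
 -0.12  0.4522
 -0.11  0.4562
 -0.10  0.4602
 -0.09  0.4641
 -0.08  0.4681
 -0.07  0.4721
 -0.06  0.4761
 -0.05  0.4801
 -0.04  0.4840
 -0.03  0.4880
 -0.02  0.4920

σ√T = 0.29·√0.75 = 0.2511
d₁ = [ln(312/314) + (0.007 + 0.29²/2)·0.75] / 0.2511 = [-0.0064 + 0.0368] / 0.2511 = 0.1210 ⇒ 0.12
d₂ = d₁ − σ√T = 0.1210 − 0.2511 = -0.1301 ⇒ -0.13
Risk-neutral Pr[S_T > K] = N(d₂) = N(-0.13) = 0.4483

0.4483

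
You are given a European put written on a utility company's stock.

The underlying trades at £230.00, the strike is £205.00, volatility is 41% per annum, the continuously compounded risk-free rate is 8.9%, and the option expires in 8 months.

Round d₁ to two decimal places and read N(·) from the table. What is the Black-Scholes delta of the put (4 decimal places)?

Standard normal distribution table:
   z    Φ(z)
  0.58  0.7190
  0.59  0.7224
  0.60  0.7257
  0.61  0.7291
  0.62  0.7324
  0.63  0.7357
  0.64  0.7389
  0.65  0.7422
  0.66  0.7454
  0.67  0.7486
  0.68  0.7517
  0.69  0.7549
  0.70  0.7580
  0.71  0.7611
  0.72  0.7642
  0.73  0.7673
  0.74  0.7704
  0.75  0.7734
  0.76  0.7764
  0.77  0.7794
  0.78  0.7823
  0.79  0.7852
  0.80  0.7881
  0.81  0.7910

-0.2451

T = 0.6667;  σ√T = 0.3348
d₁ = [ln(230/205) + (0.089 + ½·0.41²)·0.6667] / (σ√T) = (0.1151 + 0.1154) / 0.3348 = 0.6884 ≈ 0.69
N(d₁) = N(0.69) = 0.7549
Δ_put = N(d₁) − 1 = 0.7549 − 1 = -0.2451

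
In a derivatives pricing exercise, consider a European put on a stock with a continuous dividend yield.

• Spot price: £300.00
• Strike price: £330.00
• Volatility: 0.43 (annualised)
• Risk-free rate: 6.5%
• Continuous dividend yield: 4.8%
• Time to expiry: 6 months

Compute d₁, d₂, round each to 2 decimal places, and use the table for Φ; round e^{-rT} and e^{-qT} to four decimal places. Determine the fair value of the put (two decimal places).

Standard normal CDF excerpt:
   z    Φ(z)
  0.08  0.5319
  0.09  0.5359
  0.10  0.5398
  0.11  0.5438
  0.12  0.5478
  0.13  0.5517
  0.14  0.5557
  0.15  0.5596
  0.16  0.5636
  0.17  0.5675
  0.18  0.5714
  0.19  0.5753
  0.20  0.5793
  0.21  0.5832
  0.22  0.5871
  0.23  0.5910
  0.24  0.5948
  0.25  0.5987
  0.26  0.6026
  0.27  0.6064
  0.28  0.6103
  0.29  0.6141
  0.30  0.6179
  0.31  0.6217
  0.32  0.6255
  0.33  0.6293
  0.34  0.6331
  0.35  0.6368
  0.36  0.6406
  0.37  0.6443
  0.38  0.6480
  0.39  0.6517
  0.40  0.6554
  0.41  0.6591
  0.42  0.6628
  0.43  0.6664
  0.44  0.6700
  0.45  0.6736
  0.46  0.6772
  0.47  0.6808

£52.44

σ√T = 0.43·√0.5 = 0.3041
ln(S/K) + (r − q + σ²/2)T = ln(300/330) + (0.065 − 0.048 + 0.43²/2)·0.5 = -0.0953 + 0.0547 = -0.0406
d₁ = -0.0406 / 0.3041 = -0.1335 which rounds to -0.13
d₂ = d₁ − σ√T = -0.1335 − 0.3041 = -0.4375 which rounds to -0.44
e^(−qT) = e^(−0.048·0.5) = 0.9763;  e^(−rT) = e^(−0.065·0.5) = 0.9680
N(−d₂) = N(0.44) = 0.6700;  N(−d₁) = N(0.13) = 0.5517
P = 330·0.9680·0.6700 − 300·0.9763·0.5517 = 214.0248 − 161.5874 = 52.4374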